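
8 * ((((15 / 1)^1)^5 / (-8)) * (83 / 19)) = -63028125 / 19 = -3317269.74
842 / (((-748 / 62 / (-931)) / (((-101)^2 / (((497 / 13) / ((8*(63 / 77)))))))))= 16573492150488 / 146047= 113480538.12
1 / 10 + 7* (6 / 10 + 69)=4873 / 10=487.30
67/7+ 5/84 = 809/84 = 9.63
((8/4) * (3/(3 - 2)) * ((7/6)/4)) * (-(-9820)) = 17185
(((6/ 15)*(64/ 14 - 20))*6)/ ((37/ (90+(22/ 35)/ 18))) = -4083984/ 45325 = -90.10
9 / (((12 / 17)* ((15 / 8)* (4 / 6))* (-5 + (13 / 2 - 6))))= -34 / 15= -2.27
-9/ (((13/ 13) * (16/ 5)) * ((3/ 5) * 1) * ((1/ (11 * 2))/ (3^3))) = -22275/ 8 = -2784.38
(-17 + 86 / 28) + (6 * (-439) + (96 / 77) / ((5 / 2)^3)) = -50971089 / 19250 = -2647.85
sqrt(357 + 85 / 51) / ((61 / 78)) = 52 * sqrt(807) / 61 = 24.22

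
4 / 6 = 2 / 3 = 0.67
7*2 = 14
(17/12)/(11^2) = 17/1452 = 0.01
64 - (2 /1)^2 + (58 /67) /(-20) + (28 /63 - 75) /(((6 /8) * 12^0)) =-713663 /18090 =-39.45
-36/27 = -4/3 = -1.33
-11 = -11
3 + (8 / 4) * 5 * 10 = 103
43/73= 0.59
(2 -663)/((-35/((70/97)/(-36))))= -661/1746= -0.38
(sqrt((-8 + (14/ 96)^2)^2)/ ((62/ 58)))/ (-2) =-3.73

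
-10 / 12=-5 / 6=-0.83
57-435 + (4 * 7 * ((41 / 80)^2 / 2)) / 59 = -71354633 / 188800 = -377.94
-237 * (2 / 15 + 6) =-7268 / 5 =-1453.60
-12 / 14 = -6 / 7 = -0.86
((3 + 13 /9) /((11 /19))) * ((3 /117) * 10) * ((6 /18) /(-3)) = -7600 /34749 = -0.22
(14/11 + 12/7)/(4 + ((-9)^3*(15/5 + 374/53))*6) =-1219/17949701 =-0.00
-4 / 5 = -0.80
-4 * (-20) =80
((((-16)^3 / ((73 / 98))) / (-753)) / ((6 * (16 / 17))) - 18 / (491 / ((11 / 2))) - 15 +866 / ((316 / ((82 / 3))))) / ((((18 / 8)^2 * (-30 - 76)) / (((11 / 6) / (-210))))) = 8584022067874 / 8650059936694785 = 0.00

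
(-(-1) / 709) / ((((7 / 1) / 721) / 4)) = 412 / 709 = 0.58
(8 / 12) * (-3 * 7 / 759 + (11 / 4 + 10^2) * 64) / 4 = 1663721 / 1518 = 1096.00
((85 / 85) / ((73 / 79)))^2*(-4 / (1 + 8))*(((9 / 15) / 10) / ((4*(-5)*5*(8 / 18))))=18723 / 26645000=0.00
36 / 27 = 4 / 3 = 1.33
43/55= 0.78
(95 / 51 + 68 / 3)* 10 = 4170 / 17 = 245.29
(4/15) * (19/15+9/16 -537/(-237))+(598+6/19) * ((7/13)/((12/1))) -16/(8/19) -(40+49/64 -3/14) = -50.61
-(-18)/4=9/2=4.50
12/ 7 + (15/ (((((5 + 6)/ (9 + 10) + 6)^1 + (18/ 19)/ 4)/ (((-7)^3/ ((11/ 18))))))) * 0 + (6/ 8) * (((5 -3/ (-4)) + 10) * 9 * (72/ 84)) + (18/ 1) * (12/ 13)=79683/ 728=109.45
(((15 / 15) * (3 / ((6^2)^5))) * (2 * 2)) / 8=1 / 40310784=0.00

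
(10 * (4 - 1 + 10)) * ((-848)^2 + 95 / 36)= 1682709535 / 18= 93483863.06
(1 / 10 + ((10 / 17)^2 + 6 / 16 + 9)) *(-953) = -108195043 / 11560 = -9359.43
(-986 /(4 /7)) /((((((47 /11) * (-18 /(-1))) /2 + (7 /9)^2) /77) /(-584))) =34567362522 /17401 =1986515.86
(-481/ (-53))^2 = 231361/ 2809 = 82.36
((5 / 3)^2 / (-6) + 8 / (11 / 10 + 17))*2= -205 / 4887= -0.04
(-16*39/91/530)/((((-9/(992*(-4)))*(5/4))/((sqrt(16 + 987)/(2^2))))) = -31744*sqrt(1003)/27825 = -36.13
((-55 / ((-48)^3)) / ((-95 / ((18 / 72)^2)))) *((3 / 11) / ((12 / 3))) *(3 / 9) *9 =-0.00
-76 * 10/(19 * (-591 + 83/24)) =960/14101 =0.07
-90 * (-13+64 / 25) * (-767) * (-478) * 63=108511763724 / 5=21702352744.80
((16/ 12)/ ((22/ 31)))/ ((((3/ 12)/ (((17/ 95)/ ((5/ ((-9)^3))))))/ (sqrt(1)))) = -1024488/ 5225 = -196.07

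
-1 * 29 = -29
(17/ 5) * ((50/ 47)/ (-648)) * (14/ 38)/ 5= -119/ 289332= -0.00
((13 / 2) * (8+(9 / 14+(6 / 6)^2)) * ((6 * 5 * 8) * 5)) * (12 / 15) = 421200 / 7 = 60171.43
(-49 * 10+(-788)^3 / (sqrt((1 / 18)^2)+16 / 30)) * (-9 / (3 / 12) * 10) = 15853454802000 / 53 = 299121788716.98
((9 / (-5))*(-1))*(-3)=-27 / 5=-5.40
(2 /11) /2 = 1 /11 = 0.09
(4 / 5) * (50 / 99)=40 / 99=0.40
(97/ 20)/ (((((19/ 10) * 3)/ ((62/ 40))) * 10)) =3007/ 22800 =0.13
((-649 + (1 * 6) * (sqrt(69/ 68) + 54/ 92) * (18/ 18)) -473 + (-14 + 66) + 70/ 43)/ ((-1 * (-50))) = -1053137/ 49450 + 3 * sqrt(1173)/ 850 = -21.18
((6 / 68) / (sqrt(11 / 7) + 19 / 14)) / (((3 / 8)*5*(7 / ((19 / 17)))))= 2888 / 76585 -304*sqrt(77) / 76585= 0.00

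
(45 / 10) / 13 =9 / 26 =0.35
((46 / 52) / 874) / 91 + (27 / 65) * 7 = 1307129 / 449540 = 2.91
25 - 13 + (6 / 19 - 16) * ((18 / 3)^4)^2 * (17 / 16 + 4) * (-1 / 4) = 633477900 / 19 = 33340942.11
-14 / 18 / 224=-1 / 288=-0.00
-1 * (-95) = 95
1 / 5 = 0.20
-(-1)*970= 970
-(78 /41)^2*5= -30420 /1681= -18.10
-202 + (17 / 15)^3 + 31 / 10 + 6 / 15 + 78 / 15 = -1294949 / 6750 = -191.84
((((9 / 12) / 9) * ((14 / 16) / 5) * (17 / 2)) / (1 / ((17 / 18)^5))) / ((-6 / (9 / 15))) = -0.01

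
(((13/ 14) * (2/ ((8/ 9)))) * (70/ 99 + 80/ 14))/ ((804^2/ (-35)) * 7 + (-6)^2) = -144625/ 1393284816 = -0.00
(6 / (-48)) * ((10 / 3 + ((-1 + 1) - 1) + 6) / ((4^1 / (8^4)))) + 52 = -3044 / 3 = -1014.67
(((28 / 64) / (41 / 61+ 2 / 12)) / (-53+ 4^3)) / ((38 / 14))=8967 / 513304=0.02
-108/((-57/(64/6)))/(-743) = -384/14117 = -0.03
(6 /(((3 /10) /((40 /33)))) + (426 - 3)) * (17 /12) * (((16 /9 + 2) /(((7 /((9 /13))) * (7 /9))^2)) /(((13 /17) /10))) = 29366941635 /58024967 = 506.11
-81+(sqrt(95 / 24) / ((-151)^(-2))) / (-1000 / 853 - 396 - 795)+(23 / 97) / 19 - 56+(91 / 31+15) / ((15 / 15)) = -6801800 / 57133 - 19449253 * sqrt(570) / 12203076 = -157.10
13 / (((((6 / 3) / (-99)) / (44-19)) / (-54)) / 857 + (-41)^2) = 744497325 / 96269231026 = 0.01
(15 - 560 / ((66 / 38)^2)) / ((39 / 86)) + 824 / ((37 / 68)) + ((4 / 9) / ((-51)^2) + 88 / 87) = 45006716241626 / 39510389061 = 1139.11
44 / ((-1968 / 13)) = -143 / 492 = -0.29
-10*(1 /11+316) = -34770 /11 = -3160.91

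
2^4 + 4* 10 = 56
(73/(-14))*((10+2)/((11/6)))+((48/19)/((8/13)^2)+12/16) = -39075/1463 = -26.71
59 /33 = 1.79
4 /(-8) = -1 /2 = -0.50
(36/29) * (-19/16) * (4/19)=-9/29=-0.31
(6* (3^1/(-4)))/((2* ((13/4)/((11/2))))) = -3.81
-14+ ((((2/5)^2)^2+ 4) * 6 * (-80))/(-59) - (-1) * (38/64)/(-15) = 13247431/708000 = 18.71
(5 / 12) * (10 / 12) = 25 / 72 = 0.35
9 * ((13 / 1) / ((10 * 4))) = 117 / 40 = 2.92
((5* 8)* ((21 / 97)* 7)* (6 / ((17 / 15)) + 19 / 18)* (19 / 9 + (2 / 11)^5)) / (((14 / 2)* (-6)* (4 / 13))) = -2705466104705 / 43022842038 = -62.88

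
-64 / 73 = -0.88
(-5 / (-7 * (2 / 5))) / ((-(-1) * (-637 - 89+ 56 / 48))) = -75 / 30443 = -0.00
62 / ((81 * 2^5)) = 0.02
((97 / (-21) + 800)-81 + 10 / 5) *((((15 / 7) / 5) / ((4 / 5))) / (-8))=-18805 / 392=-47.97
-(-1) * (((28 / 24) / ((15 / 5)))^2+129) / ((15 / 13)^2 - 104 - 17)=-7071805 / 6552576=-1.08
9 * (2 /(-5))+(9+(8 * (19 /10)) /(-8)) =3.50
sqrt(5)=2.24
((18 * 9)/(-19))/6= -27/19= -1.42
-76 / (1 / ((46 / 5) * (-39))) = 136344 / 5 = 27268.80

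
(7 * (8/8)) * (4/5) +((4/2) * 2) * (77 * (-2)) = -3052/5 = -610.40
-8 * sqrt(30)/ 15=-2.92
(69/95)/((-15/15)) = -69/95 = -0.73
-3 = -3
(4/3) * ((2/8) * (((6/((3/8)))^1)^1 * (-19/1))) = -101.33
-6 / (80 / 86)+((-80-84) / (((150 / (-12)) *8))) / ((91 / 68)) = -5.22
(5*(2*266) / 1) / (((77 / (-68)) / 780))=-20155200 / 11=-1832290.91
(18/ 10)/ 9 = 1/ 5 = 0.20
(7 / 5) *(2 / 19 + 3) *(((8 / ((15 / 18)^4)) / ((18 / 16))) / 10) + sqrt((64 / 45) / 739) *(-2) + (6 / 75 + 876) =261989354 / 296875- 16 *sqrt(3695) / 11085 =882.40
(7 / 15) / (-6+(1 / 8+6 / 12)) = -56 / 645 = -0.09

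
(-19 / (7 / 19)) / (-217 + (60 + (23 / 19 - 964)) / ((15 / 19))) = 0.04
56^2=3136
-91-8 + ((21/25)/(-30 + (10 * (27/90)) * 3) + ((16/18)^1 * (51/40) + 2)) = -7193/75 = -95.91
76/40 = 19/10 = 1.90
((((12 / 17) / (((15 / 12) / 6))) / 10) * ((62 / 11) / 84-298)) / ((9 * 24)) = -27529 / 58905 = -0.47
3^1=3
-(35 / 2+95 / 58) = -555 / 29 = -19.14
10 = 10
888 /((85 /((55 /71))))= 9768 /1207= 8.09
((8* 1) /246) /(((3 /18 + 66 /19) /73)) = 11096 /17015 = 0.65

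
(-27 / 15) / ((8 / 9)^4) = -59049 / 20480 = -2.88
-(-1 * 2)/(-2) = -1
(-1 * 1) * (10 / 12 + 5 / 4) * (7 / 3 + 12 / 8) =-575 / 72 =-7.99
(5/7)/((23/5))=25/161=0.16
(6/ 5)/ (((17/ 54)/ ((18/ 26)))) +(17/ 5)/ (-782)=26783/ 10166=2.63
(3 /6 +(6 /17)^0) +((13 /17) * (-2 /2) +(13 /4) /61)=3271 /4148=0.79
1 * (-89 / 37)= -89 / 37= -2.41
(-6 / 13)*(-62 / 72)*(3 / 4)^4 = 837 / 6656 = 0.13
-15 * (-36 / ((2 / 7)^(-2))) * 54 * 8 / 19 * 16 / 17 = 14929920 / 15827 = 943.32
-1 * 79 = -79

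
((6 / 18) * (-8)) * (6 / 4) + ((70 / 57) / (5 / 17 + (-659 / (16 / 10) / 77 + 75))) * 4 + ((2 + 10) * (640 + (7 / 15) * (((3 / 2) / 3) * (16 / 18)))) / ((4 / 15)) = 240528029104 / 8350101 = 28805.40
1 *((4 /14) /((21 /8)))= 16 /147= 0.11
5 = 5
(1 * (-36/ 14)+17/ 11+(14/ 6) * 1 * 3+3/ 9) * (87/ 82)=42253/ 6314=6.69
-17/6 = -2.83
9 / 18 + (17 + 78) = 191 / 2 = 95.50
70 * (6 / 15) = 28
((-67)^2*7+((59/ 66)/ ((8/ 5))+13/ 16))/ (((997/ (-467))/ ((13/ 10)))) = -25182611207/ 1316040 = -19135.14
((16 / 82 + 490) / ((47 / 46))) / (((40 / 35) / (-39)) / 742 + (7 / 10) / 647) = 605831026153080 / 1316335627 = 460240.54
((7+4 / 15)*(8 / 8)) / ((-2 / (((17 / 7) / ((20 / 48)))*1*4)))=-14824 / 175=-84.71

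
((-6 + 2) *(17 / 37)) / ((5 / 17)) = -1156 / 185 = -6.25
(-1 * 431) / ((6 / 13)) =-5603 / 6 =-933.83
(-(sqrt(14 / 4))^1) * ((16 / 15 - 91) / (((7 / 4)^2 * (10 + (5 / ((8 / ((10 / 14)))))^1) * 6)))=43168 * sqrt(14) / 184275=0.88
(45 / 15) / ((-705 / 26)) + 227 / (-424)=-64369 / 99640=-0.65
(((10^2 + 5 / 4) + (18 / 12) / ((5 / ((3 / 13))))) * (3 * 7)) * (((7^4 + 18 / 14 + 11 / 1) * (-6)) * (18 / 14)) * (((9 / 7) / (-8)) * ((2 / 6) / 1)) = 2122017.05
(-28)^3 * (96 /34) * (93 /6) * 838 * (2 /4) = -6843228672 /17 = -402542863.06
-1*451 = -451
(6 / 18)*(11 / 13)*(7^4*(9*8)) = 633864 / 13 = 48758.77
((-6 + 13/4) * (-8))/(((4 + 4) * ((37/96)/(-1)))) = -7.14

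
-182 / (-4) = 91 / 2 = 45.50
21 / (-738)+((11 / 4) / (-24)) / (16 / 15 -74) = -115763 / 4305984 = -0.03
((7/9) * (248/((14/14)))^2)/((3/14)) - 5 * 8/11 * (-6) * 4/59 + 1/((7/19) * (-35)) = 958391482423/4293135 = 223238.14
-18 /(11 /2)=-36 /11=-3.27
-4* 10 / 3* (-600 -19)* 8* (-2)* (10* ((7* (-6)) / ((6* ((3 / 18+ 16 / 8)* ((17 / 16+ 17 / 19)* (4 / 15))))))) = 1806489600 / 221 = 8174161.09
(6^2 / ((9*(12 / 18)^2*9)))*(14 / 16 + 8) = 71 / 8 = 8.88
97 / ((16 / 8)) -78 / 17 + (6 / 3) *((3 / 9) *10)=5159 / 102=50.58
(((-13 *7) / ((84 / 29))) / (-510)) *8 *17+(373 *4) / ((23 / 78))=5245591 / 1035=5068.20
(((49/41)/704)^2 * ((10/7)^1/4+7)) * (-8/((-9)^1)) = 35329/1874543616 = 0.00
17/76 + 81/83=7567/6308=1.20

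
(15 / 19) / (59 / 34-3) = -510 / 817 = -0.62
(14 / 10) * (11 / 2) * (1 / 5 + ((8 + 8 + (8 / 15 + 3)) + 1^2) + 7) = 213.55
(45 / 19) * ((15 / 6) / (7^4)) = 225 / 91238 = 0.00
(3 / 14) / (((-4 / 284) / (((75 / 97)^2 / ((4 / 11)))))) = -13179375 / 526904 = -25.01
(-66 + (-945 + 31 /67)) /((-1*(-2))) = -33853 /67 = -505.27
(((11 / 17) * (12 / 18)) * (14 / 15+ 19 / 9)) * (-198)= -66308 / 255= -260.03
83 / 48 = 1.73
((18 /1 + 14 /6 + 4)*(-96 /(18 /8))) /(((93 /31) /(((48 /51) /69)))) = -149504 /31671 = -4.72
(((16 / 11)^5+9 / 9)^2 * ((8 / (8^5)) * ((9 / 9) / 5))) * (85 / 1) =24874357145193 / 106239691165696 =0.23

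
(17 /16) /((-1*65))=-17 /1040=-0.02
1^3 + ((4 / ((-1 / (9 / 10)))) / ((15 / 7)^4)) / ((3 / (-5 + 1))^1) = 103583 / 84375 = 1.23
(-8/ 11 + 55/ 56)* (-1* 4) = -157/ 154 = -1.02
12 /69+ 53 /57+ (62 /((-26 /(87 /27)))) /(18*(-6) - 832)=53439883 /48061260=1.11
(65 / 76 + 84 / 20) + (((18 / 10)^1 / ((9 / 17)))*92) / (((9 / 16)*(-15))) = -1642489 / 51300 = -32.02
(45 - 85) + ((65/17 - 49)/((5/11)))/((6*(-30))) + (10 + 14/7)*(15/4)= 5.55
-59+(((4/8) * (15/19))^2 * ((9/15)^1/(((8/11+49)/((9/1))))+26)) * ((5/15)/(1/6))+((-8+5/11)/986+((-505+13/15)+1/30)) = -5942985511951/10708635410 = -554.97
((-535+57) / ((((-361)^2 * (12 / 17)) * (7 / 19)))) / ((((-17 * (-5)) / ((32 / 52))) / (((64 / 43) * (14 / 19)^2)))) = -1713152 / 20762090115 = -0.00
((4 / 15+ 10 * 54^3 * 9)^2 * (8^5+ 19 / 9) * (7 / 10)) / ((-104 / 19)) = -8521947249923049849571 / 10125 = -841673802461535787.61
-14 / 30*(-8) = 56 / 15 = 3.73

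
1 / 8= 0.12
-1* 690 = -690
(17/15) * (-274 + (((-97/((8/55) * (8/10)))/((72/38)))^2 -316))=870701203501/3981312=218697.05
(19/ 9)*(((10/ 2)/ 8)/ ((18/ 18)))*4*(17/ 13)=1615/ 234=6.90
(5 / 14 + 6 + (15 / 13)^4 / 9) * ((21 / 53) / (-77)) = -7862037 / 233114882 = -0.03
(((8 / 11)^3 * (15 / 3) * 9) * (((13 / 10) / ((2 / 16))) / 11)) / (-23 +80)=79872 / 278179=0.29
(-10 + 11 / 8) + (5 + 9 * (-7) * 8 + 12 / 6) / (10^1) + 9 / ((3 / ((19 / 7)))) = -14051 / 280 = -50.18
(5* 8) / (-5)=-8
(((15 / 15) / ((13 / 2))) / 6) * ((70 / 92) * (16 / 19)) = 280 / 17043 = 0.02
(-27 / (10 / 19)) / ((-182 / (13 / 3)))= 171 / 140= 1.22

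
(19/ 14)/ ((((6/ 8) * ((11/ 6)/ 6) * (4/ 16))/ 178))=324672/ 77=4216.52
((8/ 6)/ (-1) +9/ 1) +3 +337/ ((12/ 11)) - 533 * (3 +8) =-66521/ 12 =-5543.42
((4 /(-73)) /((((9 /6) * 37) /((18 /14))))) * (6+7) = -312 /18907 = -0.02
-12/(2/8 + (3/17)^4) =-4009008/83845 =-47.81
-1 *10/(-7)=10/7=1.43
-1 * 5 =-5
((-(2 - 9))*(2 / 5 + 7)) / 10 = 259 / 50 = 5.18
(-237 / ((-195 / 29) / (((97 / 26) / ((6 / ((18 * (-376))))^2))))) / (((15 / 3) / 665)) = 18803412264672 / 845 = 22252558893.10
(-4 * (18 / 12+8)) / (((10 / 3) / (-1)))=57 / 5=11.40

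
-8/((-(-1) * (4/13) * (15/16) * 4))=-104/15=-6.93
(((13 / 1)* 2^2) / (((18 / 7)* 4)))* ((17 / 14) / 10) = 0.61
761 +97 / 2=1619 / 2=809.50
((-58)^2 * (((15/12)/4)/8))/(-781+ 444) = -4205/10784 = -0.39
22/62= 11/31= 0.35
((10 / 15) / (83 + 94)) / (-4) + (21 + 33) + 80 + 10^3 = 1204307 / 1062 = 1134.00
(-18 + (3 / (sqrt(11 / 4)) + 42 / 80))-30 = -1899 / 40 + 6 * sqrt(11) / 11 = -45.67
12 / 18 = 2 / 3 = 0.67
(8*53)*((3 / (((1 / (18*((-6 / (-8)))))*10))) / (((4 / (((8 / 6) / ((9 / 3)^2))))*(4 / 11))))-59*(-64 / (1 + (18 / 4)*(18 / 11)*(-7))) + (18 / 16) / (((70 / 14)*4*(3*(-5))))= 11141263 / 111200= 100.19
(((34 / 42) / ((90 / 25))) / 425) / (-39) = -1 / 73710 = -0.00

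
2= 2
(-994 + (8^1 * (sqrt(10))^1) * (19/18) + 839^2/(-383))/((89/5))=-5423115/34087 + 380 * sqrt(10)/801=-157.60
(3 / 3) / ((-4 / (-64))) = 16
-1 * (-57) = 57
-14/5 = -2.80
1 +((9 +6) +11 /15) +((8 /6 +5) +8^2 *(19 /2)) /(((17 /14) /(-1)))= -489.19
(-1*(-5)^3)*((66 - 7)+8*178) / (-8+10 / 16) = -1483000 / 59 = -25135.59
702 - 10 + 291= 983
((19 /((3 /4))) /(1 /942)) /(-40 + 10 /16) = -190912 /315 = -606.07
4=4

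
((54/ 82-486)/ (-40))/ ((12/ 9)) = 59697/ 6560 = 9.10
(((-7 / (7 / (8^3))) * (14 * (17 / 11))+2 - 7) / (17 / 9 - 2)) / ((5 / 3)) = 3291597 / 55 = 59847.22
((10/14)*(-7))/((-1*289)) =5/289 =0.02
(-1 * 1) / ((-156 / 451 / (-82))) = -18491 / 78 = -237.06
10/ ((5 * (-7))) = -2/ 7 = -0.29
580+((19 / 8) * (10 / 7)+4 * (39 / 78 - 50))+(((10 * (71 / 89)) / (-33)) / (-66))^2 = 101367207009331 / 263023046748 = 385.39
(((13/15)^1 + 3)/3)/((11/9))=58/55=1.05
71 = 71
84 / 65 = 1.29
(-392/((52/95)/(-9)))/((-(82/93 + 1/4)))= -31169880/5473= -5695.21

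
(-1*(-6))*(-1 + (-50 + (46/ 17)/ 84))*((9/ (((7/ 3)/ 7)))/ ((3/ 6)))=-1965114/ 119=-16513.56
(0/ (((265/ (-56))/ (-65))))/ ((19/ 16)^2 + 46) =0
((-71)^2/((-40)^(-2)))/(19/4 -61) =-1290496/9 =-143388.44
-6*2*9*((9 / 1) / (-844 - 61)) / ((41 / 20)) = 0.52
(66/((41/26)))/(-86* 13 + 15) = -1716/45223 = -0.04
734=734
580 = 580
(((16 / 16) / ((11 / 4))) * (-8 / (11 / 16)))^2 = 17.90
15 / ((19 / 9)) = 135 / 19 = 7.11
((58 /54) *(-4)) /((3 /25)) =-2900 /81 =-35.80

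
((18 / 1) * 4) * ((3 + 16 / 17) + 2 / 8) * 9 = 46170 / 17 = 2715.88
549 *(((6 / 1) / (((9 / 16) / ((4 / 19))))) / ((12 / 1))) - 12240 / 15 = -13552 / 19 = -713.26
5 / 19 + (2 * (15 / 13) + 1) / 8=1337 / 1976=0.68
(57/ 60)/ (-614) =-19/ 12280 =-0.00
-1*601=-601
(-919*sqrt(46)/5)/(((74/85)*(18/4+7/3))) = -46869*sqrt(46)/1517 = -209.55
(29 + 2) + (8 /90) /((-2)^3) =2789 /90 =30.99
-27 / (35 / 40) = -216 / 7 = -30.86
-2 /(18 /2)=-2 /9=-0.22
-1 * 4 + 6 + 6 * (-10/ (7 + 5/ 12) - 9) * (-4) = 22282/ 89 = 250.36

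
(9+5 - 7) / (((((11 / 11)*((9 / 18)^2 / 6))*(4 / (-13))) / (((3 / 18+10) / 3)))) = -1850.33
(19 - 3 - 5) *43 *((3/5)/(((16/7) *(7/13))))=18447/80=230.59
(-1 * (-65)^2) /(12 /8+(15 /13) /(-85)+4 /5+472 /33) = -308129250 /1209869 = -254.68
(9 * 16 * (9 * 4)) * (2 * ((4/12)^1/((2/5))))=8640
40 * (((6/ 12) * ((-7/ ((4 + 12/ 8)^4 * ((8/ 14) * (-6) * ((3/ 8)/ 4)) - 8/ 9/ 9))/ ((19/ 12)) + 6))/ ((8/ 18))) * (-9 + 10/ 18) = -24404234280/ 10676873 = -2285.71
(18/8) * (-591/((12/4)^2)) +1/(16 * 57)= -134747/912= -147.75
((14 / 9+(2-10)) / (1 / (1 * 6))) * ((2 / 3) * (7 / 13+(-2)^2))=-13688 / 117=-116.99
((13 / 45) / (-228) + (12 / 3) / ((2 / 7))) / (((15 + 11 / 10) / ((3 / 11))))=13057 / 55062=0.24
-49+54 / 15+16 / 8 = -217 / 5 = -43.40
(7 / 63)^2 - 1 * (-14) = 1135 / 81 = 14.01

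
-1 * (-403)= 403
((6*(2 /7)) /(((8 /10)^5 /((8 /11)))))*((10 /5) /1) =9375 /1232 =7.61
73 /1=73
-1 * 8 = -8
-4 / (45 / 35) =-28 / 9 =-3.11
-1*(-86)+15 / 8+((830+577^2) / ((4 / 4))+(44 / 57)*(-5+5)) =2670775 / 8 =333846.88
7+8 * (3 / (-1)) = -17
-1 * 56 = -56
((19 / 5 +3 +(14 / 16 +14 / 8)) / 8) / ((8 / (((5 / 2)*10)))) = 1885 / 512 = 3.68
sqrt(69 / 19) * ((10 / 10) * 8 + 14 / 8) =18.58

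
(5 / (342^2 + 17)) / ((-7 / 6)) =-30 / 818867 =-0.00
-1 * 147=-147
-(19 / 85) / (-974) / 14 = 19 / 1159060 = 0.00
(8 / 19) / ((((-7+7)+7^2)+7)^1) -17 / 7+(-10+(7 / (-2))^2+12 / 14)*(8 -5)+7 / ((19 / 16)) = 6807 / 532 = 12.80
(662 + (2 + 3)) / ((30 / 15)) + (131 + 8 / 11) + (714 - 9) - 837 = 7331 / 22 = 333.23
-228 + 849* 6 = 4866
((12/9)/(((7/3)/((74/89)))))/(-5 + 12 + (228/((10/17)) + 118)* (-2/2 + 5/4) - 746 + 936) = 1480/1007391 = 0.00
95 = 95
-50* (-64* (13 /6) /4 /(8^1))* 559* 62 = 22527700 /3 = 7509233.33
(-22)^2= 484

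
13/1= 13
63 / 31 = 2.03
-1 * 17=-17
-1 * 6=-6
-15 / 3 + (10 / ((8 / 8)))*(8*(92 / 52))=1775 / 13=136.54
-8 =-8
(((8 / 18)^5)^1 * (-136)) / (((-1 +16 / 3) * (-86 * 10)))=34816 / 55013985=0.00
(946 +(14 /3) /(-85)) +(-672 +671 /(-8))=387743 /2040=190.07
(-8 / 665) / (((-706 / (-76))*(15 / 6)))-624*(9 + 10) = -732404432 / 61775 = -11856.00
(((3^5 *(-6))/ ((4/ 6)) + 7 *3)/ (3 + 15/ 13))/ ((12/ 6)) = -4693/ 18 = -260.72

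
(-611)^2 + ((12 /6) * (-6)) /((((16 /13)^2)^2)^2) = 400847924285341 /1073741824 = 373318.72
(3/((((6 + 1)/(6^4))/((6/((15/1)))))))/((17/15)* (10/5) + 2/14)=92.21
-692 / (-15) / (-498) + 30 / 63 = 0.38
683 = 683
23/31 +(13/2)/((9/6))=472/93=5.08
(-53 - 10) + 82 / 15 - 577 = -9518 / 15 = -634.53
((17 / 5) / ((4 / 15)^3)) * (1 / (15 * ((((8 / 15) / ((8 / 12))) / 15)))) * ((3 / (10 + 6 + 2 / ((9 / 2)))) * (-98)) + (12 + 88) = -74012725 / 18944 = -3906.92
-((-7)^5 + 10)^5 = 1337083751086682003757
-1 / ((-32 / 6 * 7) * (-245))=-3 / 27440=-0.00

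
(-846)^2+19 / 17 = 12167191 / 17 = 715717.12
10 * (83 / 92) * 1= 415 / 46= 9.02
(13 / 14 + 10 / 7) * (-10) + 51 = 192 / 7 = 27.43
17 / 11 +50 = 567 / 11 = 51.55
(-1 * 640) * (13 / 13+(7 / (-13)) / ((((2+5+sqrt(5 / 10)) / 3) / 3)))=-242560 / 1261 - 40320 * sqrt(2) / 1261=-237.57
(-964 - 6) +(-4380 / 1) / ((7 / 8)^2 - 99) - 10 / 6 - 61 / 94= -1644801151 / 1772934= -927.73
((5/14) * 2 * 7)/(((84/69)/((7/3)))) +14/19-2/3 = 2201/228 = 9.65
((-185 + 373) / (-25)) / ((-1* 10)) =94 / 125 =0.75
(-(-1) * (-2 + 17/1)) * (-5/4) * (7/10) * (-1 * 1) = 105/8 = 13.12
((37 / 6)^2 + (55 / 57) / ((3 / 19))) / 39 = 1589 / 1404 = 1.13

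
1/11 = 0.09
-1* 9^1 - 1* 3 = -12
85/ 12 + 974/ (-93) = -3.39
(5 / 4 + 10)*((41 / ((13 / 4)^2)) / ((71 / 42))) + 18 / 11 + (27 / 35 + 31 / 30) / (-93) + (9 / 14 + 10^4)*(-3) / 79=-5124824168771 / 14545847745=-352.32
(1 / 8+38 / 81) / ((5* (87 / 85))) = 6545 / 56376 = 0.12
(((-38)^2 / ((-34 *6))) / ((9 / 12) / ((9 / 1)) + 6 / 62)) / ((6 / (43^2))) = -41384318 / 3417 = -12111.30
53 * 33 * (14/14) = 1749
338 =338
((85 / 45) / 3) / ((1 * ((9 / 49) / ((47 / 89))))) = 39151 / 21627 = 1.81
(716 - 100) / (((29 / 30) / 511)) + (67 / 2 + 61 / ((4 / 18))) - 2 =325936.34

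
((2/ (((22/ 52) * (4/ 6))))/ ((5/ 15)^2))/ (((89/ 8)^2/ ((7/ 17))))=314496/ 1481227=0.21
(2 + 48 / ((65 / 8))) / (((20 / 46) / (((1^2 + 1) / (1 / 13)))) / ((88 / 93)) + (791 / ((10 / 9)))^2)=0.00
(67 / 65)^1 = 67 / 65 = 1.03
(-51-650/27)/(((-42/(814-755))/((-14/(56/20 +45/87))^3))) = -71460465086500/9014055921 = -7927.67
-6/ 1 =-6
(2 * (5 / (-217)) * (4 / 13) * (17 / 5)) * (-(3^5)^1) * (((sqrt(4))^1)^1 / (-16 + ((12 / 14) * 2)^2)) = -28917 / 16120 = -1.79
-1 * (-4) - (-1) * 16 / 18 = 44 / 9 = 4.89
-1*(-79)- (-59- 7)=145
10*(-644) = -6440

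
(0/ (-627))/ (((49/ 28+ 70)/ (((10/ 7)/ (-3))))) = 0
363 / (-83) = -363 / 83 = -4.37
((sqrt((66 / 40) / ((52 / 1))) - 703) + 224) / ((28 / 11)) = -5269 / 28 + 11 * sqrt(2145) / 7280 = -188.11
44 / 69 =0.64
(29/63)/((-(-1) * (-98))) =-29/6174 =-0.00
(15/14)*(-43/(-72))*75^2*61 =24590625/112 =219559.15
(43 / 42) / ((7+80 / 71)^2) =216763 / 13983018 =0.02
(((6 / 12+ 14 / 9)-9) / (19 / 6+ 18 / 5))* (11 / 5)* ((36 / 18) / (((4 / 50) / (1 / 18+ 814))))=-503696875 / 10962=-45949.36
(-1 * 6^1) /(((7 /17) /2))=-204 /7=-29.14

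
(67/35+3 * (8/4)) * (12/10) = 1662/175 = 9.50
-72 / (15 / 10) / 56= -6 / 7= -0.86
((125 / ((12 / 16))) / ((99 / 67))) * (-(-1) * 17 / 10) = 56950 / 297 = 191.75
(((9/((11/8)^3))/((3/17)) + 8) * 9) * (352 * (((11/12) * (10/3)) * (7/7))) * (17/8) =6249200/11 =568109.09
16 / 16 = 1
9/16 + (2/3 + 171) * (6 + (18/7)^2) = 2165.66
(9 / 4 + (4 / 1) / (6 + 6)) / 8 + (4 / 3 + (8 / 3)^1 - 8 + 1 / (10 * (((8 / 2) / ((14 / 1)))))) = -1597 / 480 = -3.33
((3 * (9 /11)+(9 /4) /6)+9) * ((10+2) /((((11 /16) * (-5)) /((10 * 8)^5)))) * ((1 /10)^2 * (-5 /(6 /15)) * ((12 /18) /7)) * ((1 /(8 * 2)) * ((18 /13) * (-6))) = -9210101760000 /11011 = -836445532.65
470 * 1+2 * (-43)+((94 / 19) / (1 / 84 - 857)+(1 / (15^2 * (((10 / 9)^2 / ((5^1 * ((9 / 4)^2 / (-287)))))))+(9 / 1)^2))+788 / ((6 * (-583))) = 2552737650694626187 / 5492491193112000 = 464.77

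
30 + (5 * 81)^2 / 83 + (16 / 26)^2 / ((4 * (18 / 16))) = 2006.29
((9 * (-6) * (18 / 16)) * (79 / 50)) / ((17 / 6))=-57591 / 1700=-33.88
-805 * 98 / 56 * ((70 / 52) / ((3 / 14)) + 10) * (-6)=3578225 / 26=137624.04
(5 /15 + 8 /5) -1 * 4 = -31 /15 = -2.07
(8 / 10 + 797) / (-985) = -3989 / 4925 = -0.81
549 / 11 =49.91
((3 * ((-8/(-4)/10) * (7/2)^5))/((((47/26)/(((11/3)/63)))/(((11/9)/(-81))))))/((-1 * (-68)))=-3776773/1677516480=-0.00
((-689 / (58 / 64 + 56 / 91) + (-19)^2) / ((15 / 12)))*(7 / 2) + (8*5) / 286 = -116274922 / 452595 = -256.91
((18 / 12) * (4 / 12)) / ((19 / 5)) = 0.13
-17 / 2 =-8.50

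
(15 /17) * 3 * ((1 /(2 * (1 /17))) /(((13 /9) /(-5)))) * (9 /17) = -18225 /442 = -41.23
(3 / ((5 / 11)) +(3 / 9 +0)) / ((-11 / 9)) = -312 / 55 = -5.67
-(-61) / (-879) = -61 / 879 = -0.07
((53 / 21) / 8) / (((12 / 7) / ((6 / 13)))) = 53 / 624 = 0.08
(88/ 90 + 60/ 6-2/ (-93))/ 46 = 7672/ 32085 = 0.24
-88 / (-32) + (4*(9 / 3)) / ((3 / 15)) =62.75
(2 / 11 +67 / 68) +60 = 45753 / 748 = 61.17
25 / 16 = 1.56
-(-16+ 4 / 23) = 364 / 23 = 15.83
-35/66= -0.53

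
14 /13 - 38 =-480 /13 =-36.92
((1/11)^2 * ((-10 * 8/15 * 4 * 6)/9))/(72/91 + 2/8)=-46592/412731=-0.11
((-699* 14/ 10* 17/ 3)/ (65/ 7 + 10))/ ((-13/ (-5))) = -194089/ 1755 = -110.59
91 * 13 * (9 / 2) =10647 / 2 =5323.50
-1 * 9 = -9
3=3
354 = 354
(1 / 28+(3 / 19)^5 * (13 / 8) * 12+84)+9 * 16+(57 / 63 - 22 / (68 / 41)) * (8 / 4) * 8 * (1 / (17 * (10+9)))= 13670488845131 / 60109779324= 227.43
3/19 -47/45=-758/855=-0.89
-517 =-517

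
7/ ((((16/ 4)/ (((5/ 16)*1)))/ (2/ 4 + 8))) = 4.65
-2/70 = -1/35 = -0.03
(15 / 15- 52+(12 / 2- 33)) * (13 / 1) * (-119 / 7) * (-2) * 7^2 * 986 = -1665673464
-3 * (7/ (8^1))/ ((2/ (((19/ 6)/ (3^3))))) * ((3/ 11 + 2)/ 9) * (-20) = 0.78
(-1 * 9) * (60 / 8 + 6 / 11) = -1593 / 22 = -72.41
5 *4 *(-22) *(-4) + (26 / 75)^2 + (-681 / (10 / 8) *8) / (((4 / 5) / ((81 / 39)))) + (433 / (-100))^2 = -11157363179 / 1170000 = -9536.21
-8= -8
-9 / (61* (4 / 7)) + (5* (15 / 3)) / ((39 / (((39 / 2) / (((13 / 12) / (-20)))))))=-732819 / 3172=-231.03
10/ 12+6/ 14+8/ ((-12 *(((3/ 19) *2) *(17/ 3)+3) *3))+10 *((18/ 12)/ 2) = 7138/ 819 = 8.72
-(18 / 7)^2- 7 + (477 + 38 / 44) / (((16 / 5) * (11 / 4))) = 1930029 / 47432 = 40.69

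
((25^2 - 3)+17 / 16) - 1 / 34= 169465 / 272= 623.03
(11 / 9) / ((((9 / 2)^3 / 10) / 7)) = 6160 / 6561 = 0.94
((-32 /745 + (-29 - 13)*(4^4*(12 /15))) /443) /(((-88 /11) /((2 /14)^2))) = 801028 /16171715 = 0.05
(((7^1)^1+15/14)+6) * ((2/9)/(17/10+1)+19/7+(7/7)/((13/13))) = 636113/11907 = 53.42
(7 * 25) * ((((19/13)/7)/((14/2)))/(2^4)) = 475/1456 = 0.33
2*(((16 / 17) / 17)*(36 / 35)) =1152 / 10115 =0.11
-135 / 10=-27 / 2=-13.50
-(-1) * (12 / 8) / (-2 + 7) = 3 / 10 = 0.30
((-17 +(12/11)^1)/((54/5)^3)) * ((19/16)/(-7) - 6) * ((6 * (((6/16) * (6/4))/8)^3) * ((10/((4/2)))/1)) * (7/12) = 75578125/159450660864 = 0.00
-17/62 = -0.27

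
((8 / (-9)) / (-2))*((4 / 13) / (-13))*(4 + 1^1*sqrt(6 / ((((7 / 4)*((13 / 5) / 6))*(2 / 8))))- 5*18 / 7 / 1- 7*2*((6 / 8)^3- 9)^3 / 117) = -0.76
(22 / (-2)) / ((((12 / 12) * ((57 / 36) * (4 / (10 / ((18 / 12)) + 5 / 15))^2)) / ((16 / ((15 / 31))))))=-66836 / 95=-703.54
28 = 28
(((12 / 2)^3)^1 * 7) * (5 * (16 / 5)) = 24192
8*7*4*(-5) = -1120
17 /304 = 0.06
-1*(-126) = 126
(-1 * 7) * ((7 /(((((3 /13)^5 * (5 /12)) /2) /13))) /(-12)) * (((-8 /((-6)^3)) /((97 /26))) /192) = 3074677333 /152740080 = 20.13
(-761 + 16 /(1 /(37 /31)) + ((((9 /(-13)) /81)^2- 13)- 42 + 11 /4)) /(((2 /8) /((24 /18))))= -5392096604 /1273077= -4235.48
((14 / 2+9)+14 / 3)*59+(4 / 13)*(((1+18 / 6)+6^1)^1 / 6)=15858 / 13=1219.85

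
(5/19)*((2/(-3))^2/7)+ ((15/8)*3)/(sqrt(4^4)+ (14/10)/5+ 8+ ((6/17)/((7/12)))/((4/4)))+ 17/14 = 147564197/101277144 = 1.46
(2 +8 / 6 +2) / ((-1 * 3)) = -16 / 9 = -1.78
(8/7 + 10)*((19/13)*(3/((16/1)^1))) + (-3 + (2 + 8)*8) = 4483/56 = 80.05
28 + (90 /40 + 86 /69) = 8693 /276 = 31.50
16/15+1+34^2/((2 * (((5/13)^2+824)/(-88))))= -2443579/40965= -59.65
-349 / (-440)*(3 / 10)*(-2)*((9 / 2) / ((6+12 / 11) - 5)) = -9423 / 9200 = -1.02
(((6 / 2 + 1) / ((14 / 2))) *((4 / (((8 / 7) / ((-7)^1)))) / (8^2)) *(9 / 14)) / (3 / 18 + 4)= -27 / 800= -0.03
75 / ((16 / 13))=975 / 16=60.94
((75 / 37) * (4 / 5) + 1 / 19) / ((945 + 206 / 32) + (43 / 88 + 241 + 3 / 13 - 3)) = 2692976 / 1914324537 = 0.00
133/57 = 7/3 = 2.33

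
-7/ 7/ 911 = -1/ 911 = -0.00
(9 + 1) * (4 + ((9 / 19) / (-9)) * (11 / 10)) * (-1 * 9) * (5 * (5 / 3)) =-56175 / 19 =-2956.58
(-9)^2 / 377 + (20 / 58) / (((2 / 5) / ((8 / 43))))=6083 / 16211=0.38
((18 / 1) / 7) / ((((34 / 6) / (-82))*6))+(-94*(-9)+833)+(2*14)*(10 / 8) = 203228 / 119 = 1707.80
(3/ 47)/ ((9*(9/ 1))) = 1/ 1269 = 0.00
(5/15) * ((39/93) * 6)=26/31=0.84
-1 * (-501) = 501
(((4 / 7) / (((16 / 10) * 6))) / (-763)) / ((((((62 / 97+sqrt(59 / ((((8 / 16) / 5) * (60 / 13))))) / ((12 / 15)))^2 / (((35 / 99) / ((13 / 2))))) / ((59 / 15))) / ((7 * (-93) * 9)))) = 1993433470860592 / 4033014832126987135- 3311849371328 * sqrt(4602) / 4033014832126987135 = 0.00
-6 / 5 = -1.20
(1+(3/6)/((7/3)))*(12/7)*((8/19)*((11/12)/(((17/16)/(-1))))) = -704/931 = -0.76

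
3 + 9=12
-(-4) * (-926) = -3704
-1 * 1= -1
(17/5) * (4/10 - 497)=-42211/25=-1688.44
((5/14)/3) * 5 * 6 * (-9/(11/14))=-450/11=-40.91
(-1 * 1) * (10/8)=-5/4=-1.25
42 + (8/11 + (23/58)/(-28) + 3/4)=776425/17864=43.46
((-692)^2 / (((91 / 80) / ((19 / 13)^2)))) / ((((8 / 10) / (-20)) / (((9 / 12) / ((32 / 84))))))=-97239321000 / 2197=-44260045.97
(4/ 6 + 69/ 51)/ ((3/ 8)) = 824/ 153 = 5.39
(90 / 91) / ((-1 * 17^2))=-90 / 26299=-0.00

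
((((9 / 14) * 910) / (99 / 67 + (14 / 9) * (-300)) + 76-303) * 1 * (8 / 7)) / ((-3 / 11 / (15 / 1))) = 9390817040 / 654521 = 14347.62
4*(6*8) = 192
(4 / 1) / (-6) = -2 / 3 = -0.67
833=833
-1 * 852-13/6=-5125/6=-854.17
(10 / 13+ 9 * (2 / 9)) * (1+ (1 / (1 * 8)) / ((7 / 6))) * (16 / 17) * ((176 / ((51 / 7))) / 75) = 87296 / 93925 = 0.93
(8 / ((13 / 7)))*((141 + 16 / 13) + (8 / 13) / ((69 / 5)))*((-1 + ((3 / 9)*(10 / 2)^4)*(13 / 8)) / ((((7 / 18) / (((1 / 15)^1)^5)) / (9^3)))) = 477165102 / 934375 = 510.68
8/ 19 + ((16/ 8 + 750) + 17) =14619/ 19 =769.42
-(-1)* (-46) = -46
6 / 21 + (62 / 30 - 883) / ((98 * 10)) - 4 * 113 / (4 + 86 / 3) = -106207 / 7350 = -14.45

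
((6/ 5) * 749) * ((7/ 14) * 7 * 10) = 31458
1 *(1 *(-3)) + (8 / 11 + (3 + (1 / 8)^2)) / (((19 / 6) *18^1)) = -117749 / 40128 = -2.93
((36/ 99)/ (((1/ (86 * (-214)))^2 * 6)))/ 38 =338707216/ 627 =540202.90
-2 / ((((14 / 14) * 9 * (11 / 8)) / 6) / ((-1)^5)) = 32 / 33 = 0.97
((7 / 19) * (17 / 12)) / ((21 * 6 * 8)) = 17 / 32832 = 0.00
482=482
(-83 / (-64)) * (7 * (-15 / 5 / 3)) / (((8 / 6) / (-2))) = 1743 / 128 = 13.62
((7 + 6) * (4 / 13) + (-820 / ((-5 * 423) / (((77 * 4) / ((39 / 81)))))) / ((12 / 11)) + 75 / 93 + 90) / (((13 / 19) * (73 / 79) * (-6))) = -3052972459 / 35950018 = -84.92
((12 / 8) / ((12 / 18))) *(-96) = -216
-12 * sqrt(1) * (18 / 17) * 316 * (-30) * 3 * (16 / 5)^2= 314523648 / 85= 3700278.21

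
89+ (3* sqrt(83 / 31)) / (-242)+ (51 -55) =84.98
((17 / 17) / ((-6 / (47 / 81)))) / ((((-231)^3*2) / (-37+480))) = 20821 / 11981252052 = 0.00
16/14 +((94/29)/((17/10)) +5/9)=111971/31059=3.61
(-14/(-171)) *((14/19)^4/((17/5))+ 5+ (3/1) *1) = 83606768/126281049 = 0.66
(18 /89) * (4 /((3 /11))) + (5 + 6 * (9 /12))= 2219 /178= 12.47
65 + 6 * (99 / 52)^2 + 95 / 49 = 5875307 / 66248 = 88.69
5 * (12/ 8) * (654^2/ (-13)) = -3207870/ 13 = -246759.23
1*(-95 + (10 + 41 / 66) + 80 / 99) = -16547 / 198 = -83.57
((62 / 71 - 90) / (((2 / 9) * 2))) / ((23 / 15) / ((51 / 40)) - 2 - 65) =2178414 / 714757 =3.05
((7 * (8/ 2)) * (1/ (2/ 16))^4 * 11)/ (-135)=-1261568/ 135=-9344.95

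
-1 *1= -1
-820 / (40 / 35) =-717.50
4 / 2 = 2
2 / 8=1 / 4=0.25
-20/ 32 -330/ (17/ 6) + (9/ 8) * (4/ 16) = -63547/ 544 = -116.81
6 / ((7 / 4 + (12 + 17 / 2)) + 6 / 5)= 120 / 469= 0.26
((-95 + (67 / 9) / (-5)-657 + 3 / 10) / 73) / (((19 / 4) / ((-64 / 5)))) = 8676736 / 312075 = 27.80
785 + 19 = 804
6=6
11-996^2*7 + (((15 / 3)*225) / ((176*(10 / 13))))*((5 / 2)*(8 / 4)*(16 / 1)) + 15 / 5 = -152755531 / 22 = -6943433.23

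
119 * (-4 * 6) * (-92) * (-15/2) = -1970640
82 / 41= 2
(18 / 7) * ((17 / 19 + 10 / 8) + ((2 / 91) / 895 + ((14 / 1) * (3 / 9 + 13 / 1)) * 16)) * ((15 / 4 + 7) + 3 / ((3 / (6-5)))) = 7825586610801 / 86657480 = 90304.80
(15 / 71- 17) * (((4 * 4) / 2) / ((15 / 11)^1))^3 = -812314624 / 239625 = -3389.94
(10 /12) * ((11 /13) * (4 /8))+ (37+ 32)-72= -413 /156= -2.65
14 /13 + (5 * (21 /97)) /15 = 1449 /1261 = 1.15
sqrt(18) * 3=9 * sqrt(2)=12.73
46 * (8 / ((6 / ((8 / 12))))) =368 / 9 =40.89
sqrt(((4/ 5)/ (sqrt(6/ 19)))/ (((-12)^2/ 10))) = 3^(3/ 4)* 38^(1/ 4)/ 18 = 0.31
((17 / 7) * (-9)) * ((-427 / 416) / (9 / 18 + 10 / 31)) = 5673 / 208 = 27.27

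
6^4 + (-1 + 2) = 1297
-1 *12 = -12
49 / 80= 0.61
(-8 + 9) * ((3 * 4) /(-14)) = -6 /7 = -0.86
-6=-6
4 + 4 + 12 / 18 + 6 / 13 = 356 / 39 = 9.13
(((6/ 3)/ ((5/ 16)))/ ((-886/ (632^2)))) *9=-57517056/ 2215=-25967.07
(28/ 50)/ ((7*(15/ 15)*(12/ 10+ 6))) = 1/ 90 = 0.01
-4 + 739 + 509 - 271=973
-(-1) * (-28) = -28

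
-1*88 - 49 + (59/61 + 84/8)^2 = -81907/14884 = -5.50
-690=-690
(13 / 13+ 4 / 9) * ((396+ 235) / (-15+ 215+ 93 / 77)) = 631631 / 139437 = 4.53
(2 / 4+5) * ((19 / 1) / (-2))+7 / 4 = -101 / 2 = -50.50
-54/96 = -0.56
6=6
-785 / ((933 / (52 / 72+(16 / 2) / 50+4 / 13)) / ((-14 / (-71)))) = -7650139 / 38752155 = -0.20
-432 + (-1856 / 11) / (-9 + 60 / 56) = -501488 / 1221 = -410.72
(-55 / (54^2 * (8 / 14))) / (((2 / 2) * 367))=-0.00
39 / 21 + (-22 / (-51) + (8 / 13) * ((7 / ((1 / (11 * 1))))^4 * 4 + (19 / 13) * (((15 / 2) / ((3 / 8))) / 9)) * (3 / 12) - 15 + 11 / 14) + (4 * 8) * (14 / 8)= 7830988773151 / 361998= 21632685.19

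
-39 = -39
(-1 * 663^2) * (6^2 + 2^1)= -16703622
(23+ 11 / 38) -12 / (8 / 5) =300 / 19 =15.79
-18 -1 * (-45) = 27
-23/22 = -1.05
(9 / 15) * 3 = 1.80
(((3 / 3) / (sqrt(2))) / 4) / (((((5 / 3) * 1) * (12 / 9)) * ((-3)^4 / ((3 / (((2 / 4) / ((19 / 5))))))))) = 19 * sqrt(2) / 1200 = 0.02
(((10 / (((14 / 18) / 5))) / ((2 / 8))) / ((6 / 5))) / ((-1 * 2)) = -750 / 7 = -107.14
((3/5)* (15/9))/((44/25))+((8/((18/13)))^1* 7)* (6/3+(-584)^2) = 1820795051/132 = 13793901.90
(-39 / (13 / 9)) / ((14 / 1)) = -27 / 14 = -1.93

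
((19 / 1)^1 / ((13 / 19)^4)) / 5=2476099 / 142805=17.34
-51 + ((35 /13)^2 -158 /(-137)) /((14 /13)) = -1077107 /24934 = -43.20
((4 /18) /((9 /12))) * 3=8 /9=0.89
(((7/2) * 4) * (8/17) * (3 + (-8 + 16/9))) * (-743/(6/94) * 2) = 226846816/459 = 494219.64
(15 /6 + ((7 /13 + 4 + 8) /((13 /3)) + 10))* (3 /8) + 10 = 42649 /2704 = 15.77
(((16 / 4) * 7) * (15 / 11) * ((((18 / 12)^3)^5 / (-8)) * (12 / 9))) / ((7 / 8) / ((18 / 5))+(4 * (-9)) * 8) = 4519905705 / 466746368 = 9.68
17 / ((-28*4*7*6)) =-17 / 4704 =-0.00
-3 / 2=-1.50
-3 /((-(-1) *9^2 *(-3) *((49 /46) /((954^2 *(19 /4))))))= 50103.39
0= 0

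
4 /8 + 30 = 61 /2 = 30.50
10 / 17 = 0.59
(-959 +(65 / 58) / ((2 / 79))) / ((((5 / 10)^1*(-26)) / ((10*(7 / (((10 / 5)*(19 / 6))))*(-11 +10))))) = -11141445 / 14326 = -777.71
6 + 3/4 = 27/4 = 6.75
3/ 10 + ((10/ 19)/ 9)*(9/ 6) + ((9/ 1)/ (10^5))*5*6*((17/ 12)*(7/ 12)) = 3556349/ 9120000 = 0.39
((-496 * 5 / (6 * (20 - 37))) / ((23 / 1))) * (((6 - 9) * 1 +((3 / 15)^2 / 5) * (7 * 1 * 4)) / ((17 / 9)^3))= -20911608 / 48024575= -0.44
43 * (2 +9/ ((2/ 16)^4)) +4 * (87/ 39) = 20608210/ 13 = 1585246.92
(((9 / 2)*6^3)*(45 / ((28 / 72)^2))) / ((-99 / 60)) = -94478400 / 539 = -175284.60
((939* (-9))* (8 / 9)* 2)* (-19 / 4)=71364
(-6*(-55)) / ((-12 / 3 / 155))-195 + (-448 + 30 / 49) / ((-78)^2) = -967578223 / 74529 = -12982.57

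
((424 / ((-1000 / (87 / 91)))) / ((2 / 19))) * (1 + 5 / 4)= -788481 / 91000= -8.66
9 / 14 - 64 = -63.36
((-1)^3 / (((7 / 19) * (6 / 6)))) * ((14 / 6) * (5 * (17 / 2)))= -1615 / 6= -269.17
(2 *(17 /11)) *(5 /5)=34 /11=3.09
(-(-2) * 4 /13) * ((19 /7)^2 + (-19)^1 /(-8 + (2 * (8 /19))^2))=6.14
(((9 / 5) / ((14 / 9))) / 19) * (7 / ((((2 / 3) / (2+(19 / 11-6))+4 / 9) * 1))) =3645 / 1292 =2.82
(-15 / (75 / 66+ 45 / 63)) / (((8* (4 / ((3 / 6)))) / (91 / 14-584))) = 88935 / 1216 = 73.14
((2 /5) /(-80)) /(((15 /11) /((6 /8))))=-11 /4000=-0.00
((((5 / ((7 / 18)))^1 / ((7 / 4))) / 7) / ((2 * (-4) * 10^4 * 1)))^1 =-0.00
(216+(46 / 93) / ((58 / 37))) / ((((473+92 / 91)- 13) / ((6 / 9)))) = 53089673 / 169716816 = 0.31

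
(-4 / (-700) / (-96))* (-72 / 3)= 0.00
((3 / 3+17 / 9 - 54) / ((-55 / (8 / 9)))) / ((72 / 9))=92 / 891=0.10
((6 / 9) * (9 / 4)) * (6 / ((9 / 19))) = 19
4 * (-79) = -316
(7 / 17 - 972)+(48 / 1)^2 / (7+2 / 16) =-209375 / 323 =-648.22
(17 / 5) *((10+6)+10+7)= 561 / 5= 112.20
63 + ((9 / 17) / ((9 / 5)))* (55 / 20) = 4339 / 68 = 63.81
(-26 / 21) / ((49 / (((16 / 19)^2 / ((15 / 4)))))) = -26624 / 5572035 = -0.00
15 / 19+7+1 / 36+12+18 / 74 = 507691 / 25308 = 20.06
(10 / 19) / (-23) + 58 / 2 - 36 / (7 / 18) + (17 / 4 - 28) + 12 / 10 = -5270309 / 61180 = -86.14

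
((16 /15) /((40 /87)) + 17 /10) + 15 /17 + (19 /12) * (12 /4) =16409 /1700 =9.65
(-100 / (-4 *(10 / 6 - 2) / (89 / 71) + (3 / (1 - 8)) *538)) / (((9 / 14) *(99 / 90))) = 174440 / 283107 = 0.62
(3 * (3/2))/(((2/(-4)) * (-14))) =9/14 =0.64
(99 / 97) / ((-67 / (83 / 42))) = -2739 / 90986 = -0.03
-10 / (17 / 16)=-160 / 17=-9.41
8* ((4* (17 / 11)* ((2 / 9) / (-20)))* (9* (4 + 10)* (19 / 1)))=-72352 / 55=-1315.49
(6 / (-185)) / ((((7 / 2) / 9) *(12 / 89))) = -801 / 1295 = -0.62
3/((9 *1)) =1/3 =0.33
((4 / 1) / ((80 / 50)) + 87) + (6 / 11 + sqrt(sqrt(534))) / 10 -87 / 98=534^(1 / 4) / 10 + 238957 / 2695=89.15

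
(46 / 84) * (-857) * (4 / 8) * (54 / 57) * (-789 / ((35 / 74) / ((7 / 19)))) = 1726269669 / 12635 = 136626.01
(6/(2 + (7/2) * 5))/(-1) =-0.31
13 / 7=1.86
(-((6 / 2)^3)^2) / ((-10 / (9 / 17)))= 6561 / 170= 38.59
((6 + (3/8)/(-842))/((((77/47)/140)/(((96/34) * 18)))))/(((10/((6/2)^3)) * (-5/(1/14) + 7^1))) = -615409164/551089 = -1116.71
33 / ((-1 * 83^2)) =-0.00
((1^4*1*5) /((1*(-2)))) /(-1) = 2.50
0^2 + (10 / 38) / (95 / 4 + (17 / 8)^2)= 0.01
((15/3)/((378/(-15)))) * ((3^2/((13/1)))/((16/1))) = -0.01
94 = 94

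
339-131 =208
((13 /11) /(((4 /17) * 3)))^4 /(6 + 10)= 2385443281 /4857532416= 0.49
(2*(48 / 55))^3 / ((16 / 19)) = 1050624 / 166375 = 6.31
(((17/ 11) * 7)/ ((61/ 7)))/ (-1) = -833/ 671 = -1.24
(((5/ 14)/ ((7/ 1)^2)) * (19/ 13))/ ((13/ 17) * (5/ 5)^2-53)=-1615/ 7919184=-0.00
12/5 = 2.40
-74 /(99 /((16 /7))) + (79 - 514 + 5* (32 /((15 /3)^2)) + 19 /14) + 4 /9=-428.51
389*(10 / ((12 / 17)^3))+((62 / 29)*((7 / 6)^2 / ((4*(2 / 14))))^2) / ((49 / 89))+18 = 3337449635 / 300672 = 11099.97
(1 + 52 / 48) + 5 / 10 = 31 / 12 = 2.58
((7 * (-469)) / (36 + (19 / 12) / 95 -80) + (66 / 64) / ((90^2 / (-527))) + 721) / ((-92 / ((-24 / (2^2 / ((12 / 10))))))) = 25914099331 / 416208000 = 62.26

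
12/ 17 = 0.71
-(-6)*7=42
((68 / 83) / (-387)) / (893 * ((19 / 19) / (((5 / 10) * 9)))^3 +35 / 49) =-38556 / 191487557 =-0.00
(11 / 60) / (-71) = -11 / 4260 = -0.00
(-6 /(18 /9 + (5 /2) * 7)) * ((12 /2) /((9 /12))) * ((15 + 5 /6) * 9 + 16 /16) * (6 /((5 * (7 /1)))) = -60.55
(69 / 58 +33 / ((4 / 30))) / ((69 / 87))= 7212 / 23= 313.57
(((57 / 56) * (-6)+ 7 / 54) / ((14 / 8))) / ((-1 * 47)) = 4519 / 62181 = 0.07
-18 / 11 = -1.64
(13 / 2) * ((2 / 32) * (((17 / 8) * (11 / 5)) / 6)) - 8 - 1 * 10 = -135809 / 7680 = -17.68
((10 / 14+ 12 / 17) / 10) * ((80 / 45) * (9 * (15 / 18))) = 1.89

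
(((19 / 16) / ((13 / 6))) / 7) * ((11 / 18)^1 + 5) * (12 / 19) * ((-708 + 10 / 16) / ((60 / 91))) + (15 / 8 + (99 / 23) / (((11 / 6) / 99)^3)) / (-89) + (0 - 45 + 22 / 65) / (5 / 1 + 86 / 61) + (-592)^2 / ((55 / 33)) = 35152983689215 / 173716608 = 202358.22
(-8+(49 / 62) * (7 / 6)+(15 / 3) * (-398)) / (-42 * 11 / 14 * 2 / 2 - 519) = 742913 / 205344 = 3.62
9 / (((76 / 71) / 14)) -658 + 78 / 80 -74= -613.31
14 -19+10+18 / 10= 34 / 5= 6.80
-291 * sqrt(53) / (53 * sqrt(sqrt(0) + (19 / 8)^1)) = -582 * sqrt(2014) / 1007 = -25.94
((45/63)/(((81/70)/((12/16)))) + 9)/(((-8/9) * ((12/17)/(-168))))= 60809/24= 2533.71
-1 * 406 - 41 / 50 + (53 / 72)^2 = -52653647 / 129600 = -406.28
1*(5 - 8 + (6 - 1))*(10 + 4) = 28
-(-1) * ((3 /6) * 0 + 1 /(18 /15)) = 5 /6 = 0.83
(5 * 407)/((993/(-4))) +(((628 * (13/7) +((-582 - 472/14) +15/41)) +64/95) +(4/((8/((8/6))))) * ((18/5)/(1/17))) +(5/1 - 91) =2697741367/5414829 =498.21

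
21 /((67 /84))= 1764 /67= 26.33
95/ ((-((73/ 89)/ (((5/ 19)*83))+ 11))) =-3508825/ 407672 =-8.61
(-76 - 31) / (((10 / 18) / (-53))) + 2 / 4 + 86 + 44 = 103383 / 10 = 10338.30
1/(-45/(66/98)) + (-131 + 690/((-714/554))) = -8326582/12495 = -666.39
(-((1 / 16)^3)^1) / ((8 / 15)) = -15 / 32768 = -0.00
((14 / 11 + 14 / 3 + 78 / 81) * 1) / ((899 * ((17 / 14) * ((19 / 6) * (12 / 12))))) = 0.00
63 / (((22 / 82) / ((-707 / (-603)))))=202909 / 737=275.32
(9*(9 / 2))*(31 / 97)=2511 / 194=12.94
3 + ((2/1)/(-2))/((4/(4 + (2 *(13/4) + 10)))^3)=-131.61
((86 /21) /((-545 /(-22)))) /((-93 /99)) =-20812 /118265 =-0.18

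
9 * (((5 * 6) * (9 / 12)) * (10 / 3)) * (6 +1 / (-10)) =7965 / 2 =3982.50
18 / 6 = 3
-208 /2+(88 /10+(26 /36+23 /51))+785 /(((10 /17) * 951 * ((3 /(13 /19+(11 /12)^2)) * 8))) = -997232719141 /10615898880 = -93.94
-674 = -674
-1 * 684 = -684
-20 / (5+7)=-5 / 3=-1.67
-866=-866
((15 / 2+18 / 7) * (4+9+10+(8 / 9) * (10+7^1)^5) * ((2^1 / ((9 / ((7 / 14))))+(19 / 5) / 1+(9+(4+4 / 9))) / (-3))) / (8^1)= -416957125541 / 45360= -9192176.49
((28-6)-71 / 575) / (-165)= -4193 / 31625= -0.13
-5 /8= -0.62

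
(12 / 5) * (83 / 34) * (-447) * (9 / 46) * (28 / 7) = -4006908 / 1955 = -2049.57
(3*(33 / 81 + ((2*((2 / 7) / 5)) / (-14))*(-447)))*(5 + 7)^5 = 741878784 / 245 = 3028076.67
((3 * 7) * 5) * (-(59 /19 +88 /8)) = -28140 /19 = -1481.05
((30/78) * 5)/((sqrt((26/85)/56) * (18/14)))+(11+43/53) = 626/53+350 * sqrt(7735)/1521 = 32.05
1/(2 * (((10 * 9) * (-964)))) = -0.00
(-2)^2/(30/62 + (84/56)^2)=496/339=1.46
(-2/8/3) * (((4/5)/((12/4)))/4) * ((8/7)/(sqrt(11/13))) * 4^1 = -8 * sqrt(143)/3465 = -0.03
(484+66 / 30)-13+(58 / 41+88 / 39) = 3812584 / 7995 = 476.87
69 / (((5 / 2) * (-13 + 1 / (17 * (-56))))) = -2.12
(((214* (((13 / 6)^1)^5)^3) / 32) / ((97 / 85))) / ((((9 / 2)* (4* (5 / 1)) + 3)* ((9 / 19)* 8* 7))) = 8845178242299953263385 / 34203768446615814144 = 258.60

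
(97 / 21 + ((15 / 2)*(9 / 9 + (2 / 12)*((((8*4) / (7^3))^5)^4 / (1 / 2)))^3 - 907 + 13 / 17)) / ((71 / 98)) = -35872580209496942398356829090088923787468891326522209167607853121558888103940086364468200868075723211859975577068982339180315385303481605904507002804776622651 / 29067046278175880696298261504774210778624803160851469064546439723435083223089815975292011568954012047781998470971576943886805110652594722737882281053559487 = -1234.13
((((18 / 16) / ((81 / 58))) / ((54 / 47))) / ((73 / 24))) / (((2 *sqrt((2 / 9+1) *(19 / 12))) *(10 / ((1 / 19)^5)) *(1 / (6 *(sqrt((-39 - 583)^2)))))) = 847786 *sqrt(627) / 1700002909935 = 0.00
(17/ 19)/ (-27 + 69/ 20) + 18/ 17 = 155302/ 152133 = 1.02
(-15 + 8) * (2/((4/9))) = -63/2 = -31.50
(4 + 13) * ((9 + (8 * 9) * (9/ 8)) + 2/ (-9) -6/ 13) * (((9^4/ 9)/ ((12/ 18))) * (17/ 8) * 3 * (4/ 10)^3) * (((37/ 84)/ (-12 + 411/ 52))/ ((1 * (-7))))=10406.54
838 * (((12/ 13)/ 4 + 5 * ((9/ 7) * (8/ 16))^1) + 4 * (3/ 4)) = 491487/ 91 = 5400.96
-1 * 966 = -966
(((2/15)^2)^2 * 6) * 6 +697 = 3920689/5625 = 697.01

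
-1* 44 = -44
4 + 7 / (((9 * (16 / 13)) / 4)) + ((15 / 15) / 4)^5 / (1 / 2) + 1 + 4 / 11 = 400099 / 50688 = 7.89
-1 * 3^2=-9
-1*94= -94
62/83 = 0.75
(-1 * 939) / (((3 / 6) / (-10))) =18780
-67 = -67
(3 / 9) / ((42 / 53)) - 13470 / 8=-424199 / 252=-1683.33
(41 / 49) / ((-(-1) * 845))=41 / 41405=0.00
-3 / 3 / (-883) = 1 / 883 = 0.00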